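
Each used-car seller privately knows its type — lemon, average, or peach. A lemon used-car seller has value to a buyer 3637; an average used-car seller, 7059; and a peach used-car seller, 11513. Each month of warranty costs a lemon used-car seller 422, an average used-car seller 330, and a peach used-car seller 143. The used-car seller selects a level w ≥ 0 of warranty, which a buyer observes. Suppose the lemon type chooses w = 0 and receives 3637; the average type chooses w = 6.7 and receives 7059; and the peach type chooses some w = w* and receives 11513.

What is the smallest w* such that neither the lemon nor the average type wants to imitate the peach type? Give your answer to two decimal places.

20.20

Lemon type (on-path payoff 3637) won't mimic when 3637 ≥ 11513 − 422·w*, i.e. w* ≥ 18.66.
Average type (on-path payoff 7059 − 330×6.7 = 4848) won't mimic when 4848 ≥ 11513 − 330·w*, i.e. w* ≥ 20.20.
Both must hold, so w* = max(18.66, 20.20) = 20.20. The average type's constraint binds.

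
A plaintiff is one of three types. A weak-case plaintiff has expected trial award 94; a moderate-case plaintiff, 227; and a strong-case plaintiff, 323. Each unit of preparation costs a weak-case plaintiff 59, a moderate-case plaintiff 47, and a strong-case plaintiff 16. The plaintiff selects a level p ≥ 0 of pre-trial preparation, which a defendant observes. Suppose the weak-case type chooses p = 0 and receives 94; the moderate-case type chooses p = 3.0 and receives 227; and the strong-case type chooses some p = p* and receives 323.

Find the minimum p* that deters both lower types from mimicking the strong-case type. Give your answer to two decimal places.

Moderate-case type (on-path payoff 227 − 47×3.0 = 86) won't mimic when 86 ≥ 323 − 47·p*, i.e. p* ≥ 5.04.
Weak-case type (on-path payoff 94) won't mimic when 94 ≥ 323 − 59·p*, i.e. p* ≥ 3.88.
Both must hold, so p* = max(3.88, 5.04) = 5.04. The moderate-case type's constraint binds.

5.04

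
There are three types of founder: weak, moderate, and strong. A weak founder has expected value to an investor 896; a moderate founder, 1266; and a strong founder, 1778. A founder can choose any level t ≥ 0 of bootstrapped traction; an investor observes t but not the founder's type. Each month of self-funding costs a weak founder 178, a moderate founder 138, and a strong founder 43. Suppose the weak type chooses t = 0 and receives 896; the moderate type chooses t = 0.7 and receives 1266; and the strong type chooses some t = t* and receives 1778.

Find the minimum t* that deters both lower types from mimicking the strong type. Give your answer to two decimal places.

4.96

Moderate type (on-path payoff 1266 − 138×0.7 = 1169.4) won't mimic when 1169.4 ≥ 1778 − 138·t*, i.e. t* ≥ 4.41.
Weak type (on-path payoff 896) won't mimic when 896 ≥ 1778 − 178·t*, i.e. t* ≥ 4.96.
Both must hold, so t* = max(4.96, 4.41) = 4.96. The weak type's constraint binds.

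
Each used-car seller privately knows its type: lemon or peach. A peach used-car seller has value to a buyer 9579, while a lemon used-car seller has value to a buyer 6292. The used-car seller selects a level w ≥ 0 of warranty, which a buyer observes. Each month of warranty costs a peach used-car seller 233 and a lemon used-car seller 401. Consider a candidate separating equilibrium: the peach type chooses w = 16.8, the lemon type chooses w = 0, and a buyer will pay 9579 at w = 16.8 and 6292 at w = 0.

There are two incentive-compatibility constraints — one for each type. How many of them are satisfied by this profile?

Lemon type: stay at 0 → 6292; mimic → 9579 − 401 × 16.8 = 2842.2. IC holds (6292 ≥ 2842.2).
Peach type: signal → 9579 − 233 × 16.8 = 5664.6; deviate to 0 → 6292. IC fails (5664.6 < 6292).
1 of 2 constraints hold, so this profile is not an equilibrium.

1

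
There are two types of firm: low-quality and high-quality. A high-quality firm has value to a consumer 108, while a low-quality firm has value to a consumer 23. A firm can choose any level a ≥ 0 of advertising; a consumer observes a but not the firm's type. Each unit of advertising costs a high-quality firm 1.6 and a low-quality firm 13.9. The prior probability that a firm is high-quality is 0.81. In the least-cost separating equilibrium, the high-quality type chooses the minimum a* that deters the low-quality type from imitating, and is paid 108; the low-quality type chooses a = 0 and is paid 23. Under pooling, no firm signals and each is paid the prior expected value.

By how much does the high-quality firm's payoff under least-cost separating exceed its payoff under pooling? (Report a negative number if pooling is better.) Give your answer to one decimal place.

Least-cost separating signal: a* solves 23 = 108 − 13.9·a*, so a* = (108 − 23)/13.9 ≈ 6.1151.
High-quality type's separating payoff: 108 − 1.6 × a* = 108 − 1.6 × (108 − 23)/13.9 = 108 − 136/13.9 ≈ 98.216.
Pooling payoff: 0.81 × 108 + 0.19 × 23 = 91.85.
Difference: 98.216 − 91.85 = 6.366, i.e. 6.4 to one decimal place.
The high-quality type prefers to separate.

6.4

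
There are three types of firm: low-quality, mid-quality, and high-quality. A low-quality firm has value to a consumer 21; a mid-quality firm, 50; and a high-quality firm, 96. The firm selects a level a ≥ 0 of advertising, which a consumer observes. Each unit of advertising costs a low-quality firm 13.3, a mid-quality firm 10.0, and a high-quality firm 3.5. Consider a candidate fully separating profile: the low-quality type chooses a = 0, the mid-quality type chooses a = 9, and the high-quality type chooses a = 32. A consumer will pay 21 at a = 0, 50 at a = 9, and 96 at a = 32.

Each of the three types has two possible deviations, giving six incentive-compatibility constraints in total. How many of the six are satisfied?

Mid-quality (own payoff 50 − 10.0×9 = -40): to a=0 gives 21 → profitable ✗; to a=32 gives 96 − 10.0×32 = -224 → no gain ✓.
Low-quality (own payoff 21): to a=9 gives 50 − 13.3×9 = -69.7 → no gain ✓; to a=32 gives 96 − 13.3×32 = -329.6 → no gain ✓.
High-quality (own payoff 96 − 3.5×32 = -16): to a=0 gives 21 → profitable ✗; to a=9 gives 50 − 3.5×9 = 18.5 → profitable ✗.
3 of the 6 constraints hold; not an equilibrium.

3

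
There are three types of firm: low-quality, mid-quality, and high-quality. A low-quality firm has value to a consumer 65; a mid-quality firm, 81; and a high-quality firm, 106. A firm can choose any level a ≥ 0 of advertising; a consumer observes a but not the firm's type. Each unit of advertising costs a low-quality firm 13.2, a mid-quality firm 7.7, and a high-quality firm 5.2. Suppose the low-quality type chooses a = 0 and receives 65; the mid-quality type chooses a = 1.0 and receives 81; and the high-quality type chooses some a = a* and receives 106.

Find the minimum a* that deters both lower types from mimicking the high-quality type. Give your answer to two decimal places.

Mid-quality type (on-path payoff 81 − 7.7×1.0 = 73.3) won't mimic when 73.3 ≥ 106 − 7.7·a*, i.e. a* ≥ 4.25.
Low-quality type (on-path payoff 65) won't mimic when 65 ≥ 106 − 13.2·a*, i.e. a* ≥ 3.11.
Both must hold, so a* = max(3.11, 4.25) = 4.25. The mid-quality type's constraint binds.

4.25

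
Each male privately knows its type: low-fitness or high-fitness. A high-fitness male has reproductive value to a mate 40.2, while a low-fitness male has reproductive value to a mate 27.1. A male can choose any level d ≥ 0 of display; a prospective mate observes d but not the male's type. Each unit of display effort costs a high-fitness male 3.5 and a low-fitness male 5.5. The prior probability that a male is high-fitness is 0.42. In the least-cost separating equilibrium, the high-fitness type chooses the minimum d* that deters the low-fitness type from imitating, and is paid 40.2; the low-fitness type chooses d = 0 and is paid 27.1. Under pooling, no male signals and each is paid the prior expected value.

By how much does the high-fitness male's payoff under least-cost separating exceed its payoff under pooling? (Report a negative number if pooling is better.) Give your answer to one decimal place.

Least-cost separating signal: d* solves 27.1 = 40.2 − 5.5·d*, so d* = (40.2 − 27.1)/5.5 ≈ 2.3818.
High-fitness type's separating payoff: 40.2 − 3.5 × d* = 40.2 − 3.5 × (40.2 − 27.1)/5.5 = 40.2 − 45.85/5.5 ≈ 31.864.
Pooling payoff: 0.42 × 40.2 + 0.58 × 27.1 = 32.602.
Difference: 31.864 − 32.602 = -0.738, i.e. -0.7 to one decimal place.
The high-fitness type would prefer the pooling outcome.

-0.7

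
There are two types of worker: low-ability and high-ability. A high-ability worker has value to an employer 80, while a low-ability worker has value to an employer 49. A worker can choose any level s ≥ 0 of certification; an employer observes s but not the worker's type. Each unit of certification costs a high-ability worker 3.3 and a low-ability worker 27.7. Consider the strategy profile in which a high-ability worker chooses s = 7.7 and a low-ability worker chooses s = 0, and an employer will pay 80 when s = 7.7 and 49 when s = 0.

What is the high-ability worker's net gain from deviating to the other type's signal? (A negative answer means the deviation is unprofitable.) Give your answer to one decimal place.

-5.6

Playing s = 7.7 the high-ability worker receives 80 − 3.3 × 7.7 = 54.59.
Deviating to s = 0 yields 49 instead.
Gain from deviating: 49 − 54.59 = -5.59, i.e. -5.6 to one decimal place.
The gain is negative, so the high-ability type's incentive-compatibility constraint is satisfied.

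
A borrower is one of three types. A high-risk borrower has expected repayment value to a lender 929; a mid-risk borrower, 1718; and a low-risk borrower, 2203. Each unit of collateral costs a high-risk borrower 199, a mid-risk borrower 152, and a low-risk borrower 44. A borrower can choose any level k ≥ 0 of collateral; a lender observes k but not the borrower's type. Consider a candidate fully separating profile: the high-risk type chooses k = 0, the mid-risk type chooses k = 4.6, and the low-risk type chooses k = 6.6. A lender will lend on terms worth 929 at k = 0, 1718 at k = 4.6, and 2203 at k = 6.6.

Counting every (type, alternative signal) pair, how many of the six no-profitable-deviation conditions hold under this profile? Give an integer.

5

Low-risk (own payoff 2203 − 44×6.6 = 1912.6): to k=0 gives 929 → no gain ✓; to k=4.6 gives 1718 − 44×4.6 = 1515.6 → no gain ✓.
Mid-risk (own payoff 1718 − 152×4.6 = 1018.8): to k=0 gives 929 → no gain ✓; to k=6.6 gives 2203 − 152×6.6 = 1199.8 → profitable ✗.
High-risk (own payoff 929): to k=4.6 gives 1718 − 199×4.6 = 802.6 → no gain ✓; to k=6.6 gives 2203 − 199×6.6 = 889.6 → no gain ✓.
5 of the 6 constraints hold; not an equilibrium.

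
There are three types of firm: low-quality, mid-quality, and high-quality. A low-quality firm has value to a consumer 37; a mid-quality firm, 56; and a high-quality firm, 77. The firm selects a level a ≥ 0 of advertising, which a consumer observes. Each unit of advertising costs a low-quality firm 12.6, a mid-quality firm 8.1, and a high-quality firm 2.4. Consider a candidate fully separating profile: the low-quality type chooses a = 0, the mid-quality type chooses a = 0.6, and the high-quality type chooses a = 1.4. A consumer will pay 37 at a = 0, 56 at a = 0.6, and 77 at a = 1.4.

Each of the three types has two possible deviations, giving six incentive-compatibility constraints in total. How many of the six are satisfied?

3

Low-quality (own payoff 37): to a=0.6 gives 56 − 12.6×0.6 = 48.44 → profitable ✗; to a=1.4 gives 77 − 12.6×1.4 = 59.36 → profitable ✗.
High-quality (own payoff 77 − 2.4×1.4 = 73.64): to a=0 gives 37 → no gain ✓; to a=0.6 gives 56 − 2.4×0.6 = 54.56 → no gain ✓.
Mid-quality (own payoff 56 − 8.1×0.6 = 51.14): to a=0 gives 37 → no gain ✓; to a=1.4 gives 77 − 8.1×1.4 = 65.66 → profitable ✗.
3 of the 6 constraints hold; not an equilibrium.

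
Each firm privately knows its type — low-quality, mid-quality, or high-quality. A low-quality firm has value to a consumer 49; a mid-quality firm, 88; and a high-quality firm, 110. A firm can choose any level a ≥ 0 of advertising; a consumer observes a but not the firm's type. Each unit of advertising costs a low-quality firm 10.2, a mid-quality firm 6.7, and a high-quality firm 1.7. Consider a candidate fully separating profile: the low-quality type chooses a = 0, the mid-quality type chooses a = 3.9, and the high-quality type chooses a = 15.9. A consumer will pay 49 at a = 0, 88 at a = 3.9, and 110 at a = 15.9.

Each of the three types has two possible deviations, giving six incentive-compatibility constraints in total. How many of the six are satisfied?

Low-quality (own payoff 49): to a=3.9 gives 88 − 10.2×3.9 = 48.22 → no gain ✓; to a=15.9 gives 110 − 10.2×15.9 = -52.18 → no gain ✓.
Mid-quality (own payoff 88 − 6.7×3.9 = 61.87): to a=0 gives 49 → no gain ✓; to a=15.9 gives 110 − 6.7×15.9 = 3.47 → no gain ✓.
High-quality (own payoff 110 − 1.7×15.9 = 82.97): to a=0 gives 49 → no gain ✓; to a=3.9 gives 88 − 1.7×3.9 = 81.37 → no gain ✓.
6 of the 6 constraints hold; this profile is a separating equilibrium.

6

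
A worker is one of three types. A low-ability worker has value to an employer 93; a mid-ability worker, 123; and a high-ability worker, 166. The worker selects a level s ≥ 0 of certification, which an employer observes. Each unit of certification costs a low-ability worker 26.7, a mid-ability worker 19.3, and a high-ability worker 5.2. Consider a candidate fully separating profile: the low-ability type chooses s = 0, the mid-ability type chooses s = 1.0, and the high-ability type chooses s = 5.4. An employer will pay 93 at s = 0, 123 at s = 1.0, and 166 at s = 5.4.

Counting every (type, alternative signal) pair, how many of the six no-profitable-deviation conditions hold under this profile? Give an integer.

High-ability (own payoff 166 − 5.2×5.4 = 137.92): to s=0 gives 93 → no gain ✓; to s=1.0 gives 123 − 5.2×1.0 = 117.8 → no gain ✓.
Low-ability (own payoff 93): to s=1.0 gives 123 − 26.7×1.0 = 96.3 → profitable ✗; to s=5.4 gives 166 − 26.7×5.4 = 21.82 → no gain ✓.
Mid-ability (own payoff 123 − 19.3×1.0 = 103.7): to s=0 gives 93 → no gain ✓; to s=5.4 gives 166 − 19.3×5.4 = 61.78 → no gain ✓.
5 of the 6 constraints hold; not an equilibrium.

5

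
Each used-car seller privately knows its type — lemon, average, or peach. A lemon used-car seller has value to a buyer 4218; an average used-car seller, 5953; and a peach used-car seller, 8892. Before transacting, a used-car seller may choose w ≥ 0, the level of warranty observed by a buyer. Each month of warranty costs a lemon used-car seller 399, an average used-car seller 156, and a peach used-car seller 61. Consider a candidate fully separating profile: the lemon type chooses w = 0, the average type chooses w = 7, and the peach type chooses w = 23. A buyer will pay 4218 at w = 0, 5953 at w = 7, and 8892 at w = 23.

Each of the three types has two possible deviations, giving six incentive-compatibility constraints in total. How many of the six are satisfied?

5

Peach (own payoff 8892 − 61×23 = 7489): to w=0 gives 4218 → no gain ✓; to w=7 gives 5953 − 61×7 = 5526 → no gain ✓.
Lemon (own payoff 4218): to w=7 gives 5953 − 399×7 = 3160 → no gain ✓; to w=23 gives 8892 − 399×23 = -285 → no gain ✓.
Average (own payoff 5953 − 156×7 = 4861): to w=0 gives 4218 → no gain ✓; to w=23 gives 8892 − 156×23 = 5304 → profitable ✗.
5 of the 6 constraints hold; not an equilibrium.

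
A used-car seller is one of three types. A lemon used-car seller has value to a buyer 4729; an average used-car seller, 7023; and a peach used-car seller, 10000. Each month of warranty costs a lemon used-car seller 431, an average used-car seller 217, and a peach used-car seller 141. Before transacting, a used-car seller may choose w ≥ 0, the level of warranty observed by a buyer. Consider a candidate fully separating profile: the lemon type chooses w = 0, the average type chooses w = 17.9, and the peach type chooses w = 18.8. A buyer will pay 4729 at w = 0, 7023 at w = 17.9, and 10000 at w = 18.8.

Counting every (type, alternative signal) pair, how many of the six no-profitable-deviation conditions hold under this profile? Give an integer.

4

Lemon (own payoff 4729): to w=17.9 gives 7023 − 431×17.9 = -691.9 → no gain ✓; to w=18.8 gives 10000 − 431×18.8 = 1897.2 → no gain ✓.
Peach (own payoff 10000 − 141×18.8 = 7349.2): to w=0 gives 4729 → no gain ✓; to w=17.9 gives 7023 − 141×17.9 = 4499.1 → no gain ✓.
Average (own payoff 7023 − 217×17.9 = 3138.7): to w=0 gives 4729 → profitable ✗; to w=18.8 gives 10000 − 217×18.8 = 5920.4 → profitable ✗.
4 of the 6 constraints hold; not an equilibrium.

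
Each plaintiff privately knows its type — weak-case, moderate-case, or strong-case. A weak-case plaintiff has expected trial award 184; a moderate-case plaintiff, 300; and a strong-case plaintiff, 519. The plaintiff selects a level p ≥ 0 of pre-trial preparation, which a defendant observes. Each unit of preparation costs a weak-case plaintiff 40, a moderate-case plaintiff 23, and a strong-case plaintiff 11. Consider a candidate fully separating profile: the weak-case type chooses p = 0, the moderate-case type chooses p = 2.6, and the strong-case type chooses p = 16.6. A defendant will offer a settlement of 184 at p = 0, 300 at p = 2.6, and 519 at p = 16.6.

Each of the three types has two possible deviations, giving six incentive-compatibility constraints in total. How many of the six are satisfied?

5

Weak-case (own payoff 184): to p=2.6 gives 300 − 40×2.6 = 196 → profitable ✗; to p=16.6 gives 519 − 40×16.6 = -145 → no gain ✓.
Strong-case (own payoff 519 − 11×16.6 = 336.4): to p=0 gives 184 → no gain ✓; to p=2.6 gives 300 − 11×2.6 = 271.4 → no gain ✓.
Moderate-case (own payoff 300 − 23×2.6 = 240.2): to p=0 gives 184 → no gain ✓; to p=16.6 gives 519 − 23×16.6 = 137.2 → no gain ✓.
5 of the 6 constraints hold; not an equilibrium.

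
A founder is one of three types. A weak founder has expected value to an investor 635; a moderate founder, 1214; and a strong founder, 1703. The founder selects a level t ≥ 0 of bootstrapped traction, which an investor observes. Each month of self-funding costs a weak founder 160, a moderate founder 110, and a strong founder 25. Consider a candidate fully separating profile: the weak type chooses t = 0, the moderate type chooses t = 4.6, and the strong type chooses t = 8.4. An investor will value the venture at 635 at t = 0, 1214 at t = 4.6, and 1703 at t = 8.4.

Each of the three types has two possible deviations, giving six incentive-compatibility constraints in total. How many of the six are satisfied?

Weak (own payoff 635): to t=4.6 gives 1214 − 160×4.6 = 478 → no gain ✓; to t=8.4 gives 1703 − 160×8.4 = 359 → no gain ✓.
Strong (own payoff 1703 − 25×8.4 = 1493): to t=0 gives 635 → no gain ✓; to t=4.6 gives 1214 − 25×4.6 = 1099 → no gain ✓.
Moderate (own payoff 1214 − 110×4.6 = 708): to t=0 gives 635 → no gain ✓; to t=8.4 gives 1703 − 110×8.4 = 779 → profitable ✗.
5 of the 6 constraints hold; not an equilibrium.

5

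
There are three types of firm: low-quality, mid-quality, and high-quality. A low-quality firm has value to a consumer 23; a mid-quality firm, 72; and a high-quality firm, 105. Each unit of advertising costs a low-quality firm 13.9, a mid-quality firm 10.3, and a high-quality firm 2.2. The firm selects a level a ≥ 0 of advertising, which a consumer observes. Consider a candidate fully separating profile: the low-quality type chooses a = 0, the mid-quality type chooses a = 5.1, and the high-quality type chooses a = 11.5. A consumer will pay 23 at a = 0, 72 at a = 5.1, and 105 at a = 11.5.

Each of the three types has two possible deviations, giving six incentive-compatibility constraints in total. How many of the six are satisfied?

5

High-quality (own payoff 105 − 2.2×11.5 = 79.7): to a=0 gives 23 → no gain ✓; to a=5.1 gives 72 − 2.2×5.1 = 60.78 → no gain ✓.
Mid-quality (own payoff 72 − 10.3×5.1 = 19.47): to a=0 gives 23 → profitable ✗; to a=11.5 gives 105 − 10.3×11.5 = -13.45 → no gain ✓.
Low-quality (own payoff 23): to a=5.1 gives 72 − 13.9×5.1 = 1.11 → no gain ✓; to a=11.5 gives 105 − 13.9×11.5 = -54.85 → no gain ✓.
5 of the 6 constraints hold; not an equilibrium.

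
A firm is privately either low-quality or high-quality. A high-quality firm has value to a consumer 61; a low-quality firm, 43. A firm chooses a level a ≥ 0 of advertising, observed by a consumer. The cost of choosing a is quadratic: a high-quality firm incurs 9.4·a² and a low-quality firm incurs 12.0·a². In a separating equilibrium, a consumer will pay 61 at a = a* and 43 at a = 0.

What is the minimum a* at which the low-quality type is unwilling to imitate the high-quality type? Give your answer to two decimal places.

1.22

The low-quality type at a = 0 receives 43; imitating at a* yields 61 − 12.0·a*².
Indifference: 43 = 61 − 12.0·a*², so a*² = (61 − 43) / 12.0 = 1.5.
a* = √1.5 ≈ 1.22.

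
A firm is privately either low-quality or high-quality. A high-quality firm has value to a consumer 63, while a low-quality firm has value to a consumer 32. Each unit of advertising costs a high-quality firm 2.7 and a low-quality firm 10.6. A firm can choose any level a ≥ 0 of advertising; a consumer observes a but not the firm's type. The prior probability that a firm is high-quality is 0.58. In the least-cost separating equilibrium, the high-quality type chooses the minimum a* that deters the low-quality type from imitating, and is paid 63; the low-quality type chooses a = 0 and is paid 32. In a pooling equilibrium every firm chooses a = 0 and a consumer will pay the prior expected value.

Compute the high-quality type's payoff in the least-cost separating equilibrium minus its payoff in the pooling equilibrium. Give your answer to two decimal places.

5.12

Least-cost separating signal: a* solves 32 = 63 − 10.6·a*, so a* = (63 − 32)/10.6 ≈ 2.9245.
High-quality type's separating payoff: 63 − 2.7 × a* = 63 − 2.7 × (63 − 32)/10.6 = 63 − 83.7/10.6 ≈ 55.1038.
Pooling payoff: 0.58 × 63 + 0.42 × 32 = 49.98.
Difference: 55.1038 − 49.98 = 5.1238, i.e. 5.12 to two decimal places.
The high-quality type prefers to separate.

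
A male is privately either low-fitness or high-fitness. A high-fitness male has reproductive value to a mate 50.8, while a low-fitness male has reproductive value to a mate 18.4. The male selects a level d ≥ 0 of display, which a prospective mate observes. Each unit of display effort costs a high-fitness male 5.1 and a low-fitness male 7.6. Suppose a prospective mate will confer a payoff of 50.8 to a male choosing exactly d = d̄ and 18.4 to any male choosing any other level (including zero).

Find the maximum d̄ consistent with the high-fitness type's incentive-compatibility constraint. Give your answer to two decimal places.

Choosing d̄ yields the high-fitness type 50.8 − 5.1·d̄; choosing zero yields 18.4.
The high-fitness type is indifferent at 50.8 − 5.1·d̄ = 18.4, i.e. d̄ = (50.8 − 18.4) / 5.1 ≈ 6.35.
For any d̄ above 6.35 the high-fitness type would rather pool at zero, so separation collapses.

6.35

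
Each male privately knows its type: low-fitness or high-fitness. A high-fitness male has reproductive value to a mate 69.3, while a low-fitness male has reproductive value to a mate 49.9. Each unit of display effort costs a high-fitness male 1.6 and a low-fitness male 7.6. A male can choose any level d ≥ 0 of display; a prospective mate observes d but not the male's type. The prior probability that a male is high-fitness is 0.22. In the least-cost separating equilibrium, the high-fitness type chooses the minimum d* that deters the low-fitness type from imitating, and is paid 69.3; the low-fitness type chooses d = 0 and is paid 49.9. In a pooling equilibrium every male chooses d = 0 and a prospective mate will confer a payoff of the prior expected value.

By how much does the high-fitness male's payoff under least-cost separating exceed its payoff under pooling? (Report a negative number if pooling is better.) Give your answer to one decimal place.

Least-cost separating signal: d* solves 49.9 = 69.3 − 7.6·d*, so d* = (69.3 − 49.9)/7.6 ≈ 2.5526.
High-fitness type's separating payoff: 69.3 − 1.6 × d* = 69.3 − 1.6 × (69.3 − 49.9)/7.6 = 69.3 − 31.04/7.6 ≈ 65.216.
Pooling payoff: 0.22 × 69.3 + 0.78 × 49.9 = 54.168.
Difference: 65.216 − 54.168 = 11.048, i.e. 11.0 to one decimal place.
The high-fitness type prefers to separate.

11.0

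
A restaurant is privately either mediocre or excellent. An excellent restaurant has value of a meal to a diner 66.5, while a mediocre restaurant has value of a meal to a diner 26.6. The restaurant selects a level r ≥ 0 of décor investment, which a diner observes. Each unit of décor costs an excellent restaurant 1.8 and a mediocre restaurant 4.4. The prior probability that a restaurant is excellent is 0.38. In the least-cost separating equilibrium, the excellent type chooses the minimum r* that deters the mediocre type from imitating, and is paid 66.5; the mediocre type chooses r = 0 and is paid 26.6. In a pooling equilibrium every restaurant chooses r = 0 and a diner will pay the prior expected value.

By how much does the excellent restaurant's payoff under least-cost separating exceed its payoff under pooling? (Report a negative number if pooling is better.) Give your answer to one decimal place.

8.4

Least-cost separating signal: r* solves 26.6 = 66.5 − 4.4·r*, so r* = (66.5 − 26.6)/4.4 ≈ 9.0682.
Excellent type's separating payoff: 66.5 − 1.8 × r* = 66.5 − 1.8 × (66.5 − 26.6)/4.4 = 66.5 − 71.82/4.4 ≈ 50.177.
Pooling payoff: 0.38 × 66.5 + 0.62 × 26.6 = 41.762.
Difference: 50.177 − 41.762 = 8.415, i.e. 8.4 to one decimal place.
The excellent type prefers to separate.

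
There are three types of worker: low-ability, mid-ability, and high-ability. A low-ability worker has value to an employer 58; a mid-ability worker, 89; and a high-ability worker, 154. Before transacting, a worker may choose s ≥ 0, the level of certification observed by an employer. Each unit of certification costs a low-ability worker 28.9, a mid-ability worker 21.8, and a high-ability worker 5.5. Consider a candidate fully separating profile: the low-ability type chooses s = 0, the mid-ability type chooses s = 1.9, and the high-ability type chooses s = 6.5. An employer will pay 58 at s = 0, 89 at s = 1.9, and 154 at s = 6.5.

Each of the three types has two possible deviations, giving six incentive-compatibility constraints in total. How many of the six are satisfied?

5

Mid-ability (own payoff 89 − 21.8×1.9 = 47.58): to s=0 gives 58 → profitable ✗; to s=6.5 gives 154 − 21.8×6.5 = 12.3 → no gain ✓.
Low-ability (own payoff 58): to s=1.9 gives 89 − 28.9×1.9 = 34.09 → no gain ✓; to s=6.5 gives 154 − 28.9×6.5 = -33.85 → no gain ✓.
High-ability (own payoff 154 − 5.5×6.5 = 118.25): to s=0 gives 58 → no gain ✓; to s=1.9 gives 89 − 5.5×1.9 = 78.55 → no gain ✓.
5 of the 6 constraints hold; not an equilibrium.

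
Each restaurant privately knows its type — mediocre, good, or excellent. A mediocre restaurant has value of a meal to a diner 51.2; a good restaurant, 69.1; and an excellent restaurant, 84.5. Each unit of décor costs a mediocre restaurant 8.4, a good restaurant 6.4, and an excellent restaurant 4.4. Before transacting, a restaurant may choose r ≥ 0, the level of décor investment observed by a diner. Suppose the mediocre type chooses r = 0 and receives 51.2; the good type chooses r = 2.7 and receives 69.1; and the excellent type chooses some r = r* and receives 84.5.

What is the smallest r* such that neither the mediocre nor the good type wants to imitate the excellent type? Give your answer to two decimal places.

Mediocre type (on-path payoff 51.2) won't mimic when 51.2 ≥ 84.5 − 8.4·r*, i.e. r* ≥ 3.96.
Good type (on-path payoff 69.1 − 6.4×2.7 = 51.82) won't mimic when 51.82 ≥ 84.5 − 6.4·r*, i.e. r* ≥ 5.11.
Both must hold, so r* = max(3.96, 5.11) = 5.11. The good type's constraint binds.

5.11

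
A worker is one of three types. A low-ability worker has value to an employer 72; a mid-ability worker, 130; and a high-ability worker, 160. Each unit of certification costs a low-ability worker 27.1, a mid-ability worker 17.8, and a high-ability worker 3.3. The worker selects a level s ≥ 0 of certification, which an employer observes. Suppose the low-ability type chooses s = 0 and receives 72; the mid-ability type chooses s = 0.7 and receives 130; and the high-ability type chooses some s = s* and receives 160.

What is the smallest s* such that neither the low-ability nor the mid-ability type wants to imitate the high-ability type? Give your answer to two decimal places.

3.25

Mid-ability type (on-path payoff 130 − 17.8×0.7 = 117.54) won't mimic when 117.54 ≥ 160 − 17.8·s*, i.e. s* ≥ 2.39.
Low-ability type (on-path payoff 72) won't mimic when 72 ≥ 160 − 27.1·s*, i.e. s* ≥ 3.25.
Both must hold, so s* = max(3.25, 2.39) = 3.25. The low-ability type's constraint binds.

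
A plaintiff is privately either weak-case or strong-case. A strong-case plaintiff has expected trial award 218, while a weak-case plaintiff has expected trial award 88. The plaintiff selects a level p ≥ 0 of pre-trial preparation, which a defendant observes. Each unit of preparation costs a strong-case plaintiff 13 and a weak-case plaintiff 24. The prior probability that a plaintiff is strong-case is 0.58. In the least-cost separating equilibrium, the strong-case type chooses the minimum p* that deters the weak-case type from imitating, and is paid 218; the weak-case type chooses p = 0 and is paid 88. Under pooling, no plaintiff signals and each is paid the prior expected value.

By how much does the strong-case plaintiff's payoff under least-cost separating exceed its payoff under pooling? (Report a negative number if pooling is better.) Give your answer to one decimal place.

Least-cost separating signal: p* solves 88 = 218 − 24·p*, so p* = (218 − 88)/24 ≈ 5.4167.
Strong-case type's separating payoff: 218 − 13 × p* = 218 − 13 × (218 − 88)/24 = 218 − 1690/24 ≈ 147.583.
Pooling payoff: 0.58 × 218 + 0.42 × 88 = 163.4.
Difference: 147.583 − 163.4 = -15.817, i.e. -15.8 to one decimal place.
The strong-case type would prefer the pooling outcome.

-15.8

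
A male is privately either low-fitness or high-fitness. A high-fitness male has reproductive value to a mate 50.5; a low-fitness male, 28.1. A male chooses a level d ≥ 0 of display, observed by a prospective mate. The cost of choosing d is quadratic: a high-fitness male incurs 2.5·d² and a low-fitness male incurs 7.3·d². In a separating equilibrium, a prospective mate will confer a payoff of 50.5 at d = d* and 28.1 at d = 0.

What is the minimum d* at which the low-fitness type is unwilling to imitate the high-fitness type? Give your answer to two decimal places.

The low-fitness type at d = 0 receives 28.1; imitating at d* yields 50.5 − 7.3·d*².
Indifference: 28.1 = 50.5 − 7.3·d*², so d*² = (50.5 − 28.1) / 7.3 ≈ 3.0685.
d* = √3.0685 ≈ 1.75.

1.75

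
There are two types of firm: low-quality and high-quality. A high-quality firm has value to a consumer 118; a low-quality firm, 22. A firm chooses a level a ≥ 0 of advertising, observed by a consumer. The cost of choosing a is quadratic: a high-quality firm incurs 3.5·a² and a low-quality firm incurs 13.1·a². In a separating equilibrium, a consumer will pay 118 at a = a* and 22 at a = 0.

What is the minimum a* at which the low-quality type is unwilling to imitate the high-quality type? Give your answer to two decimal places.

2.71

The low-quality type at a = 0 receives 22; imitating at a* yields 118 − 13.1·a*².
Indifference: 22 = 118 − 13.1·a*², so a*² = (118 − 22) / 13.1 ≈ 7.3282.
a* = √7.3282 ≈ 2.71.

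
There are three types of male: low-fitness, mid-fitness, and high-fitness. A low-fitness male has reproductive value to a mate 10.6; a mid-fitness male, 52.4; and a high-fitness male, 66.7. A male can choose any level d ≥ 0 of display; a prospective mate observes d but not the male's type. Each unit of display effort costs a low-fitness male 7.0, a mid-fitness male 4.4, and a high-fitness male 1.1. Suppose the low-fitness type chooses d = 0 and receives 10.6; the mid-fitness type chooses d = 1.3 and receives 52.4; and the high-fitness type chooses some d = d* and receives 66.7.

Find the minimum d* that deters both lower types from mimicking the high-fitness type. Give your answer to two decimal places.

Low-fitness type (on-path payoff 10.6) won't mimic when 10.6 ≥ 66.7 − 7.0·d*, i.e. d* ≥ 8.01.
Mid-fitness type (on-path payoff 52.4 − 4.4×1.3 = 46.68) won't mimic when 46.68 ≥ 66.7 − 4.4·d*, i.e. d* ≥ 4.55.
Both must hold, so d* = max(8.01, 4.55) = 8.01. The low-fitness type's constraint binds.

8.01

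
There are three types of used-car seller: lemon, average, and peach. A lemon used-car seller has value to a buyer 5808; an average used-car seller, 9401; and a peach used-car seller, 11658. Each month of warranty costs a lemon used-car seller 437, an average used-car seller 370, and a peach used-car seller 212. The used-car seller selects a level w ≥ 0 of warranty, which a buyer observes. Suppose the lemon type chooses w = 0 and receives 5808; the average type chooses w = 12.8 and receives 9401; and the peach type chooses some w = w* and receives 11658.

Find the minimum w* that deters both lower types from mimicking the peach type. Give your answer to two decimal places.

Average type (on-path payoff 9401 − 370×12.8 = 4665) won't mimic when 4665 ≥ 11658 − 370·w*, i.e. w* ≥ 18.90.
Lemon type (on-path payoff 5808) won't mimic when 5808 ≥ 11658 − 437·w*, i.e. w* ≥ 13.39.
Both must hold, so w* = max(13.39, 18.90) = 18.90. The average type's constraint binds.

18.90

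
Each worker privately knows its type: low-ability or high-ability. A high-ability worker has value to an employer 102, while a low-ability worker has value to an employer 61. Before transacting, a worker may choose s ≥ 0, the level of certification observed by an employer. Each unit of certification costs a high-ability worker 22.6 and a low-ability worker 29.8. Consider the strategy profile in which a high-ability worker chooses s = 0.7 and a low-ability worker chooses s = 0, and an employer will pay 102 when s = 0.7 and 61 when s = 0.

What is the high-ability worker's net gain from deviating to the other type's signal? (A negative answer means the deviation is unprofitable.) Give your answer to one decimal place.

-25.2

Playing s = 0.7 the high-ability worker receives 102 − 22.6 × 0.7 = 86.18.
Deviating to s = 0 yields 61 instead.
Gain from deviating: 61 − 86.18 = -25.18, i.e. -25.2 to one decimal place.
The gain is negative, so the high-ability type's incentive-compatibility constraint is satisfied.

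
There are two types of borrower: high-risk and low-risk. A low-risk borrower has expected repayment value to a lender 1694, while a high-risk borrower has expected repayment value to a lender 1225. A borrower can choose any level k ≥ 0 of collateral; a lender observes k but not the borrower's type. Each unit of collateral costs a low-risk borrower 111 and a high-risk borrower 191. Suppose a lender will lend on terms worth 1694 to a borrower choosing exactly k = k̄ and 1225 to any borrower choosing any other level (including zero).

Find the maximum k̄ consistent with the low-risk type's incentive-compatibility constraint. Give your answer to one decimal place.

Choosing k̄ yields the low-risk type 1694 − 111·k̄; choosing zero yields 1225.
The low-risk type is indifferent at 1694 − 111·k̄ = 1225, i.e. k̄ = (1694 − 1225) / 111 ≈ 4.2.
For any k̄ above 4.2 the low-risk type would rather pool at zero, so separation collapses.

4.2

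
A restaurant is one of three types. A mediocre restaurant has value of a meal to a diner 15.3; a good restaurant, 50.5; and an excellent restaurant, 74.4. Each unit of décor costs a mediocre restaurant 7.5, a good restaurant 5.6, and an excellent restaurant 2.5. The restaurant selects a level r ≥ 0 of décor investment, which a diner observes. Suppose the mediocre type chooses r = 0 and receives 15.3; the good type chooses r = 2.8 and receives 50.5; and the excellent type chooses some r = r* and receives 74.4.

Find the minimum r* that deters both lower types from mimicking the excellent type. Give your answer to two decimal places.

7.88

Good type (on-path payoff 50.5 − 5.6×2.8 = 34.82) won't mimic when 34.82 ≥ 74.4 − 5.6·r*, i.e. r* ≥ 7.07.
Mediocre type (on-path payoff 15.3) won't mimic when 15.3 ≥ 74.4 − 7.5·r*, i.e. r* ≥ 7.88.
Both must hold, so r* = max(7.88, 7.07) = 7.88. The mediocre type's constraint binds.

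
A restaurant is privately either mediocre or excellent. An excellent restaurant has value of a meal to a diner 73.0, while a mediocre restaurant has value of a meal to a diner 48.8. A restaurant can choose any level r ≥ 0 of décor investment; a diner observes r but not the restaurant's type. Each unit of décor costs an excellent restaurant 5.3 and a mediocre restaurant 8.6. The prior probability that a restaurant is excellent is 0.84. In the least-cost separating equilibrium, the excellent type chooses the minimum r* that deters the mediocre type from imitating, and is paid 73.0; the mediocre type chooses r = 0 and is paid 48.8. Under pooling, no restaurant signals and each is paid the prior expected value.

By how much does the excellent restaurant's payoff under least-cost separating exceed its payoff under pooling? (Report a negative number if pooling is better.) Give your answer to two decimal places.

-11.04

Least-cost separating signal: r* solves 48.8 = 73.0 − 8.6·r*, so r* = (73.0 − 48.8)/8.6 ≈ 2.8140.
Excellent type's separating payoff: 73.0 − 5.3 × r* = 73.0 − 5.3 × (73.0 − 48.8)/8.6 = 73.0 − 128.26/8.6 ≈ 58.0860.
Pooling payoff: 0.84 × 73.0 + 0.16 × 48.8 = 69.128.
Difference: 58.0860 − 69.128 = -11.042, i.e. -11.04 to two decimal places.
The excellent type would prefer the pooling outcome.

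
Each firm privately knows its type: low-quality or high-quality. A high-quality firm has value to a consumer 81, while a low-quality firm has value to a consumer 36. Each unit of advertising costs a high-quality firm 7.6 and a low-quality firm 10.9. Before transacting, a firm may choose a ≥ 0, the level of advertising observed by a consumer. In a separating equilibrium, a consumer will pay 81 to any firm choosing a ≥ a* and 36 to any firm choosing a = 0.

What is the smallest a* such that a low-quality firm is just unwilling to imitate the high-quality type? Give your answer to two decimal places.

A low-quality firm choosing a = 0 receives 36.
Imitating at a* instead would pay 81 at cost 10.9·a*, netting 81 − 10.9·a*.
Indifference: 36 = 81 − 10.9·a*, so a* = (81 − 36) / 10.9 ≈ 4.13.
At a* the low-quality type's incentive constraint just binds; the high-quality type strictly prefers a* since its per-unit cost is lower.

4.13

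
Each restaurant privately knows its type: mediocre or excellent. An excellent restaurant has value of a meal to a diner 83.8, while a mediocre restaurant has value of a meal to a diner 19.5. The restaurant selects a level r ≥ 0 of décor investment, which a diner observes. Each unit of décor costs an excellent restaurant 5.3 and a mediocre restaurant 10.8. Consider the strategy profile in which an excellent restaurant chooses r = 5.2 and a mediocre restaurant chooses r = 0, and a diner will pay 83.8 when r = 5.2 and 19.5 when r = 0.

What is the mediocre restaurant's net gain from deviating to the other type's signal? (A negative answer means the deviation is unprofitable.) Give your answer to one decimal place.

8.1

Playing r = 0 the mediocre restaurant receives 19.5.
Deviating to r = 5.2 brings payment 83.8 at cost 10.8 × 5.2 = 56.16, netting 27.64.
Gain from deviating: 27.64 − 19.5 = 8.14, i.e. 8.1 to one decimal place.
The gain is positive, so the mediocre type's incentive-compatibility constraint is violated — this profile is not a separating equilibrium.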